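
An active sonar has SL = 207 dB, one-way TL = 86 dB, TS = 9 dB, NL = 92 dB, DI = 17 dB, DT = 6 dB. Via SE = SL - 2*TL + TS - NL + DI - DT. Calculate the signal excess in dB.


-37 dB


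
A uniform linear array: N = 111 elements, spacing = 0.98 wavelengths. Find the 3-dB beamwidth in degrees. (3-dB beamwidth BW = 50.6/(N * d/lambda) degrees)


BW = 50.6 / (111 * 0.98) = 50.6 / 108.78 = 0.47

0.47 deg


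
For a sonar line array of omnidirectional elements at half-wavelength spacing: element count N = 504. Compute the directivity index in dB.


27.02 dB


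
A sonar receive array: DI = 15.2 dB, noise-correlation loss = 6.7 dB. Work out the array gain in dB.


AG = DI - L_corr = 15.2 - 6.7 = 8.5

8.5 dB


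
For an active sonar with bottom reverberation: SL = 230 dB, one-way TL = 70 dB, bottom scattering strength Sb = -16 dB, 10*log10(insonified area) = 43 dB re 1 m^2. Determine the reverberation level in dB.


117 dB


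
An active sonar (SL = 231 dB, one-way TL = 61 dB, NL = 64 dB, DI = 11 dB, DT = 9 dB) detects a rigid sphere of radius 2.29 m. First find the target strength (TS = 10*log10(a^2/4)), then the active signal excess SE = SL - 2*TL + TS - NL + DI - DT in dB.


Step 1: TS = 10*log10(2.29^2/4) = 1.18 dB
Step 2: SE = SL - 2*TL + TS - NL + DI - DT = 231 - 2*61 + (1.18) - 64 + 11 - 9 = 48.18

48.18 dB


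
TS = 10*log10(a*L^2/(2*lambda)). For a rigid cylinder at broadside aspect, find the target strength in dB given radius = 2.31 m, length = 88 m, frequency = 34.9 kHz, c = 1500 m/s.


53.18 dB


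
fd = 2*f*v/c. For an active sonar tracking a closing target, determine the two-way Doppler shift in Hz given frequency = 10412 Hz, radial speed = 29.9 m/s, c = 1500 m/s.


fd = 2*f*v/c = 2 * 10412 * 29.9 / 1500 = 415.09

415.09 Hz


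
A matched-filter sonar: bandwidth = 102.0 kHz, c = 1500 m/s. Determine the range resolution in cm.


0.74 cm


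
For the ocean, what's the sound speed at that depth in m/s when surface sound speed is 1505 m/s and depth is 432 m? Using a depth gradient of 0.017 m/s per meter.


c = 1505 + 0.017 * 432 = 1512.344

1512.344 m/s


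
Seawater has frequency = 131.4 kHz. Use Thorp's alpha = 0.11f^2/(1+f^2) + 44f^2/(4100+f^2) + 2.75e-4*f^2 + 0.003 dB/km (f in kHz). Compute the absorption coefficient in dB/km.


40.418 dB/km


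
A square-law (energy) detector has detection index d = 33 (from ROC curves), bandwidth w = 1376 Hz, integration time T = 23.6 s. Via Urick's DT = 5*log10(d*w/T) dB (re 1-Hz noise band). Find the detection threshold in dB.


DT = 5*log10(d*w/T) = 5*log10(33 * 1376 / 23.6) = 5*log10(1924.07) = 16.42

16.42 dB


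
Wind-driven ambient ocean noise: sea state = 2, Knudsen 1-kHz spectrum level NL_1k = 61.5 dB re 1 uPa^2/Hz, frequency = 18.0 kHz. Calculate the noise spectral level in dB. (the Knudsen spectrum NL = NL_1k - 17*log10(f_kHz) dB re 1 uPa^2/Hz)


NL = NL_1k - 17*log10(f_kHz) = 61.5 - 17*log10(18.0) = 61.5 - (21.34) = 40.16

40.16 dB


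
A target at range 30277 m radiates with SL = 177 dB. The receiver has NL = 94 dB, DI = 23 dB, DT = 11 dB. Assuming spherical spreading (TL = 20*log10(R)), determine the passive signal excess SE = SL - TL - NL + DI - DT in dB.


Step 1: TL = 20*log10(30277) = 89.62 dB
Step 2: SE = 177 - 89.62 - 94 + 23 - 11 = 5.38

5.38 dB


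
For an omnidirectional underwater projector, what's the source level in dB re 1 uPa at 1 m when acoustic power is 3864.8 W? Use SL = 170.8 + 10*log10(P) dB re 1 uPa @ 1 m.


SL = 170.8 + 10*log10(3864.8) = 170.8 + 35.87 = 206.67

206.67 dB


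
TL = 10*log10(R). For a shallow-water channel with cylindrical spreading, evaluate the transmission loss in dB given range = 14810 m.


41.71 dB


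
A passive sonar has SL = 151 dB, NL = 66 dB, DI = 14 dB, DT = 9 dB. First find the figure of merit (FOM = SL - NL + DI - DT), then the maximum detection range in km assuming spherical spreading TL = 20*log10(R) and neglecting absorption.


Step 1: FOM = SL - NL + DI - DT = 151 - 66 + 14 - 9 = 90 dB
Step 2: at max range FOM = TL = 20*log10(R), so R = 10^(90/20) = 31622.78 m = 31.62 km

31.62 km


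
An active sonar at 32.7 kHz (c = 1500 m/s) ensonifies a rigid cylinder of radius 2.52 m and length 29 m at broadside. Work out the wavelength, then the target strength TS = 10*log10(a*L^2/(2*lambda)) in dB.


Step 1: lambda = c/f = 1500/32700 = 0.04587 m
Step 2: TS = 10*log10(a*L^2/(2*lambda)) = 10*log10(2.52*29^2/(2*0.04587)) = 43.64

43.64 dB


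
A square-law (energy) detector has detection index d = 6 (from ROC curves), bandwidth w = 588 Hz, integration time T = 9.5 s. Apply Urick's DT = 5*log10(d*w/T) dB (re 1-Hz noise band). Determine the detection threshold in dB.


DT = 5*log10(d*w/T) = 5*log10(6 * 588 / 9.5) = 5*log10(371.37) = 12.85

12.85 dB


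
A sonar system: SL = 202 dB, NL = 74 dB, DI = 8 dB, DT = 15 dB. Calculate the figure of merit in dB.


FOM = SL - NL + DI - DT = 202 - 74 + 8 - 15 = 121

121 dB


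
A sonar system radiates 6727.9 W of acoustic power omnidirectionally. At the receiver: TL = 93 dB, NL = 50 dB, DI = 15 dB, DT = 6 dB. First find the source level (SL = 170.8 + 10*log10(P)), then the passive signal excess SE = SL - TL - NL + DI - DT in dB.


Step 1: SL = 170.8 + 10*log10(6727.9) = 209.08 dB
Step 2: SE = SL - TL - NL + DI - DT = 209.08 - 93 - 50 + 15 - 6 = 75.08

75.08 dB


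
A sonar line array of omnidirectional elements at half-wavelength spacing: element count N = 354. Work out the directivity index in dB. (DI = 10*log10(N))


DI = 10*log10(354) = 25.49

25.49 dB


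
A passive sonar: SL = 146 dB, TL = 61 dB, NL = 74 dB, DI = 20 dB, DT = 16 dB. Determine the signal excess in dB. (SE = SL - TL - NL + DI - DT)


SE = SL - TL - NL + DI - DT = 146 - 61 - 74 + 20 - 16 = 15

15 dB


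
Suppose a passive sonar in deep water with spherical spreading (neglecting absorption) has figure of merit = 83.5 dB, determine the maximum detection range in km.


14.96 km


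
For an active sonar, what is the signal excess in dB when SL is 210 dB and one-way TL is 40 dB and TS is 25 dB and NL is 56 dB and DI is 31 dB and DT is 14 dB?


SE = SL - 2*TL + TS - NL + DI - DT = 210 - 2*40 + (25) - 56 + 31 - 14 = 116

116 dB


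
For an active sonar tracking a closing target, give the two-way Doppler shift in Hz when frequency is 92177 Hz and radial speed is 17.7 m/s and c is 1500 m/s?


fd = 2*f*v/c = 2 * 92177 * 17.7 / 1500 = 2175.38

2175.38 Hz


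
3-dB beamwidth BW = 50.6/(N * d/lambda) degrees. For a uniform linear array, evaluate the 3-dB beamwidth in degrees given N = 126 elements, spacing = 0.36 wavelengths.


BW = 50.6 / (126 * 0.36) = 50.6 / 45.36 = 1.12

1.12 deg


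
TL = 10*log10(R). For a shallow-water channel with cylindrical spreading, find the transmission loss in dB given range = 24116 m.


43.82 dB


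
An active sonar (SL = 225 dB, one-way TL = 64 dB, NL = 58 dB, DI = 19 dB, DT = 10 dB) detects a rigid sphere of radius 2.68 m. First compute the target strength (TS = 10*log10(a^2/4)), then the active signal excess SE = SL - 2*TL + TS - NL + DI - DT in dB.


Step 1: TS = 10*log10(2.68^2/4) = 2.54 dB
Step 2: SE = SL - 2*TL + TS - NL + DI - DT = 225 - 2*64 + (2.54) - 58 + 19 - 10 = 50.54

50.54 dB


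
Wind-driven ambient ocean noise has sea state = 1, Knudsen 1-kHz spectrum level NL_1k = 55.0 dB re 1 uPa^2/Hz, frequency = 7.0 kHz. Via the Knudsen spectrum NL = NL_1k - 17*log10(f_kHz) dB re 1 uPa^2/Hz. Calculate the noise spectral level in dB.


NL = NL_1k - 17*log10(f_kHz) = 55.0 - 17*log10(7.0) = 55.0 - (14.37) = 40.63

40.63 dB


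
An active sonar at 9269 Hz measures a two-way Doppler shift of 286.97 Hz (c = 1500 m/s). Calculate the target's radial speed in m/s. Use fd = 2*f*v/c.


From fd = 2*f*v/c, v = c*fd/(2*f) = 1500 * 286.97 / (2*9269) = 23.22

23.22 m/s


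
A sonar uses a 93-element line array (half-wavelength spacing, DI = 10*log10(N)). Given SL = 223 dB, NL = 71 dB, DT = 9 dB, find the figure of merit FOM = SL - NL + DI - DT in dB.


Step 1: DI = 10*log10(93) = 19.68 dB
Step 2: FOM = SL - NL + DI - DT = 223 - 71 + 19.68 - 9 = 162.68

162.68 dB


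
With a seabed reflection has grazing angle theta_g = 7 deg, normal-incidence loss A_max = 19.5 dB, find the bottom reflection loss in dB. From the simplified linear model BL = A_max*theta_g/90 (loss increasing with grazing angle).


BL = A_max * theta_g / 90 = 19.5 * 7 / 90 = 1.52

1.52 dB


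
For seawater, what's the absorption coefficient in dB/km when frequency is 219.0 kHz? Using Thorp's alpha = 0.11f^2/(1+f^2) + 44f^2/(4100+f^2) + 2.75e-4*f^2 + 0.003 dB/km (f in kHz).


53.837 dB/km


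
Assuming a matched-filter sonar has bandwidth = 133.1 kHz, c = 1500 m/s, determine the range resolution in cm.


0.56 cm


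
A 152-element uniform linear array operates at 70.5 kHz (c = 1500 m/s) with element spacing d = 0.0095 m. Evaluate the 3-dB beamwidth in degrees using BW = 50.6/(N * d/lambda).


Step 1: lambda = 1500/70500 = 0.02128 m
Step 2: d/lambda = 0.0095/0.02128 = 0.4464
Step 3: BW = 50.6/(N * d/lambda) = 50.6/(152 * 0.4464) = 0.75

0.75 deg


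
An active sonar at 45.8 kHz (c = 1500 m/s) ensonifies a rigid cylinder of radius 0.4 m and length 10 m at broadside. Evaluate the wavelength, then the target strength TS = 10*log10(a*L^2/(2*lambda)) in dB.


Step 1: lambda = c/f = 1500/45800 = 0.03275 m
Step 2: TS = 10*log10(a*L^2/(2*lambda)) = 10*log10(0.4*10^2/(2*0.03275)) = 27.86

27.86 dB


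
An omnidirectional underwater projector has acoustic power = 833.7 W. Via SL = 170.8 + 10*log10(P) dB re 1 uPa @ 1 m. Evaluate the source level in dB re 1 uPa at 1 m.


200.01 dB


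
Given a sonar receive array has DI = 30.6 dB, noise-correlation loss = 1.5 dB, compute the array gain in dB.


AG = DI - L_corr = 30.6 - 1.5 = 29.1

29.1 dB


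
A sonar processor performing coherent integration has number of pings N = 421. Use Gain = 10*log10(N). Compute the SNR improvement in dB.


Gain = 10*log10(421) = 26.24

26.24 dB


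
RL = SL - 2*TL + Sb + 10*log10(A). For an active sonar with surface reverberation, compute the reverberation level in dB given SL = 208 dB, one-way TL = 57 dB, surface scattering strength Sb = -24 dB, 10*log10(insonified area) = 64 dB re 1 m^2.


RL = SL - 2*TL + Sb + 10*log10(A) = 208 - 2*57 + (-24) + 64 = 134

134 dB


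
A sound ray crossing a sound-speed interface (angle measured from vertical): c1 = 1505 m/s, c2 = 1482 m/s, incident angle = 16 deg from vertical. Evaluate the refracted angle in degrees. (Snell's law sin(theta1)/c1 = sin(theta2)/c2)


15.75 deg


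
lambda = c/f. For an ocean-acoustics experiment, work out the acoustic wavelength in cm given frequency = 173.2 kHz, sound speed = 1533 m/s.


0.89 cm


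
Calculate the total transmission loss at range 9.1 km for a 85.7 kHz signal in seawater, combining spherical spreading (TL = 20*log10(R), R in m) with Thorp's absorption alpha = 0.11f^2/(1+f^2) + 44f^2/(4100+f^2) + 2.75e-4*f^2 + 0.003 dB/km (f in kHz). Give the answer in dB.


Step 1 (Thorp): alpha = 0.11*7344.49/(1+7344.49) + 44*7344.49/(4100+7344.49) + 2.75e-4*7344.49 + 0.003 = 30.3697 dB/km
Step 2: TL_spread = 20*log10(9100) = 79.18 dB
Step 3: TL_abs = alpha*R = 30.3697 * 9.1 = 276.36 dB
Step 4: TL_total = 79.18 + 276.36 = 355.54

355.54 dB


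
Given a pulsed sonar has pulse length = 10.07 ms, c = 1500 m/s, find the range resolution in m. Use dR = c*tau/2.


7.5525 m


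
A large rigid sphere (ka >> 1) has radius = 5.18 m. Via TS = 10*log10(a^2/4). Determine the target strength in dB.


8.27 dB


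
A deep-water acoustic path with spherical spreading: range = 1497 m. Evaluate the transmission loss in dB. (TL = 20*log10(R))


TL = 20*log10(1497) = 63.5

63.5 dB


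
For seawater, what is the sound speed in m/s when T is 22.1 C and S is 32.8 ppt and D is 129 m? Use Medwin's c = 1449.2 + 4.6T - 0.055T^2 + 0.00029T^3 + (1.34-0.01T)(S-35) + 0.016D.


1526.73 m/s


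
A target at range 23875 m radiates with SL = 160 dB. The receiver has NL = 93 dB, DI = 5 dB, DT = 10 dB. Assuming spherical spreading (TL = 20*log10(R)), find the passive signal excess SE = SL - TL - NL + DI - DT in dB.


Step 1: TL = 20*log10(23875) = 87.56 dB
Step 2: SE = 160 - 87.56 - 93 + 5 - 10 = -25.56

-25.56 dB


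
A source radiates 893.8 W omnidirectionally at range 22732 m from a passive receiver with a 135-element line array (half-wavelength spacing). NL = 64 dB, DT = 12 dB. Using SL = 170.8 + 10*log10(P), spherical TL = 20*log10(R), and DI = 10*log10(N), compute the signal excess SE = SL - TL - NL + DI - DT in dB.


58.48 dB


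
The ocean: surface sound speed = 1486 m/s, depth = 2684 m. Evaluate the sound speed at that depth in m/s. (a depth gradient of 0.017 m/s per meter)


1531.628 m/s


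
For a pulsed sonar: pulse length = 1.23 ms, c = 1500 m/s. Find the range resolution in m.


dR = c*tau/2 = 1500 * 1.23e-3 / 2 = 0.9225

0.9225 m


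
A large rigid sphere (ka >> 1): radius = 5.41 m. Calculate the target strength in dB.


8.64 dB


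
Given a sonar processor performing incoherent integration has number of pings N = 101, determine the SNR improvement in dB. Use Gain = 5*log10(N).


10.02 dB


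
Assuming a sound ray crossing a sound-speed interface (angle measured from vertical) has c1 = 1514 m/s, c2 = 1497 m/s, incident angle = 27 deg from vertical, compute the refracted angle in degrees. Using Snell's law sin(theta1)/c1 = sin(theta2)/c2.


sin(theta2) = (c2/c1)*sin(theta1) = (1497/1514)*sin(27 deg) = 0.44889
theta2 = arcsin(0.44889) = 26.67

26.67 deg


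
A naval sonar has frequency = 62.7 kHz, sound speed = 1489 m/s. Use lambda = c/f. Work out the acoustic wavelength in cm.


lambda = c/f = 1489 / 62700 = 0.0237 m = 2.37 cm

2.37 cm


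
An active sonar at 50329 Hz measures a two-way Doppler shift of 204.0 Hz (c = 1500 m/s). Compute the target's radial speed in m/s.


3.04 m/s


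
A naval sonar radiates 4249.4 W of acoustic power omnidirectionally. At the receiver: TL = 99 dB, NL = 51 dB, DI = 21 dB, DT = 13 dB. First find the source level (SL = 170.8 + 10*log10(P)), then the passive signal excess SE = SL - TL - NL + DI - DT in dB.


Step 1: SL = 170.8 + 10*log10(4249.4) = 207.08 dB
Step 2: SE = SL - TL - NL + DI - DT = 207.08 - 99 - 51 + 21 - 13 = 65.08

65.08 dB


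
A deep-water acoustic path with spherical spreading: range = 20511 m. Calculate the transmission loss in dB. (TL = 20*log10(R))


86.24 dB


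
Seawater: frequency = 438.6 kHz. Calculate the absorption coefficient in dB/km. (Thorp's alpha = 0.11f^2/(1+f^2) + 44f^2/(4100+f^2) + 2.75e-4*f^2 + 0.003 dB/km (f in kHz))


96.097 dB/km


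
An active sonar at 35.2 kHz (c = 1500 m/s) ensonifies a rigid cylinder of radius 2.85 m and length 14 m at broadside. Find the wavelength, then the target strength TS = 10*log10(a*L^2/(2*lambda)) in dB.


Step 1: lambda = c/f = 1500/35200 = 0.04261 m
Step 2: TS = 10*log10(a*L^2/(2*lambda)) = 10*log10(2.85*14^2/(2*0.04261)) = 38.17

38.17 dB


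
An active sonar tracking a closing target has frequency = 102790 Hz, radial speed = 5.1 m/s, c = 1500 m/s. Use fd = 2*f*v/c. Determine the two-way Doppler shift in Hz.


698.97 Hz


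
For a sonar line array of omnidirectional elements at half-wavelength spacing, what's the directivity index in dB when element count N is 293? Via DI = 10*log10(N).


DI = 10*log10(293) = 24.67

24.67 dB


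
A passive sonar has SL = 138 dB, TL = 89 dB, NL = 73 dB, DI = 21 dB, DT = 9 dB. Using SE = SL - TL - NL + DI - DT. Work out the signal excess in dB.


SE = SL - TL - NL + DI - DT = 138 - 89 - 73 + 21 - 9 = -12

-12 dB


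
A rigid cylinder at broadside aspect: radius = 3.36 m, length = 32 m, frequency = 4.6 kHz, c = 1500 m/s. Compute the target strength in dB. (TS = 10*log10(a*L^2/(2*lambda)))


lambda = 1500/4600 = 0.32609 m
TS = 10*log10(3.36*32^2/(2*0.32609)) = 37.22

37.22 dB


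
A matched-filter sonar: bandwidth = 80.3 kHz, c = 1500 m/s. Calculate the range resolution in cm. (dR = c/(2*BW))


0.93 cm


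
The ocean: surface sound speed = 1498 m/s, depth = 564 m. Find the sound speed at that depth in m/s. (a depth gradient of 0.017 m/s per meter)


1507.588 m/s


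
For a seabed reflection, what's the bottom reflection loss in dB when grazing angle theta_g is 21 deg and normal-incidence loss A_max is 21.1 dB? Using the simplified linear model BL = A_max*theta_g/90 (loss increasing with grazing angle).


4.92 dB


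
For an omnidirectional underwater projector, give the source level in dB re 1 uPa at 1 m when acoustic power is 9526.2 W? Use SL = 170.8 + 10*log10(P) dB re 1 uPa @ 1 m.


SL = 170.8 + 10*log10(9526.2) = 170.8 + 39.79 = 210.59

210.59 dB


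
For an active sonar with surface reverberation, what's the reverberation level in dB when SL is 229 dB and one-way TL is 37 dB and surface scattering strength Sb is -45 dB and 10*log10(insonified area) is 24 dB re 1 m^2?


RL = SL - 2*TL + Sb + 10*log10(A) = 229 - 2*37 + (-45) + 24 = 134

134 dB


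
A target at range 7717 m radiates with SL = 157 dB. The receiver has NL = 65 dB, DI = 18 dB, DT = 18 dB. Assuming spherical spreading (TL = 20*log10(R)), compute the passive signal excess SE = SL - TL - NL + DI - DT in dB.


Step 1: TL = 20*log10(7717) = 77.75 dB
Step 2: SE = 157 - 77.75 - 65 + 18 - 18 = 14.25

14.25 dB


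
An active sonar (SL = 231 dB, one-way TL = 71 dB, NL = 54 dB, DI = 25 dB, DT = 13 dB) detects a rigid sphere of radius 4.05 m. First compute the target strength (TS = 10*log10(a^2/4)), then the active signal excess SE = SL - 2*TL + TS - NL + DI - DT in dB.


Step 1: TS = 10*log10(4.05^2/4) = 6.13 dB
Step 2: SE = SL - 2*TL + TS - NL + DI - DT = 231 - 2*71 + (6.13) - 54 + 25 - 13 = 53.13

53.13 dB


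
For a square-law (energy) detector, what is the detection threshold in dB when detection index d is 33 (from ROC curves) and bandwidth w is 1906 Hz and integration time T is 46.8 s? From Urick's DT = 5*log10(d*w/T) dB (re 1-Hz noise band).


DT = 5*log10(d*w/T) = 5*log10(33 * 1906 / 46.8) = 5*log10(1343.97) = 15.64

15.64 dB


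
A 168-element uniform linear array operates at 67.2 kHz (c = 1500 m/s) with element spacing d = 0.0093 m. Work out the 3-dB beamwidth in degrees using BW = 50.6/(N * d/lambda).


Step 1: lambda = 1500/67200 = 0.02232 m
Step 2: d/lambda = 0.0093/0.02232 = 0.4167
Step 3: BW = 50.6/(N * d/lambda) = 50.6/(168 * 0.4167) = 0.72

0.72 deg


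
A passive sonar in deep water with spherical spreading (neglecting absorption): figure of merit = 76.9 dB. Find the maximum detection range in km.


7.0 km


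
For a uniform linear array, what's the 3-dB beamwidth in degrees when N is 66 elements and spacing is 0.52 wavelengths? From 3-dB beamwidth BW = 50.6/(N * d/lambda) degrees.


BW = 50.6 / (66 * 0.52) = 50.6 / 34.32 = 1.47

1.47 deg


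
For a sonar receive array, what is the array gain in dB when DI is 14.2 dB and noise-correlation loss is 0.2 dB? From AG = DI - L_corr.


14.0 dB


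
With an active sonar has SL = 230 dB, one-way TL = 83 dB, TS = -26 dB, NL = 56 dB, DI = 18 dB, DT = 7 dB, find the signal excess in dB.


-7 dB


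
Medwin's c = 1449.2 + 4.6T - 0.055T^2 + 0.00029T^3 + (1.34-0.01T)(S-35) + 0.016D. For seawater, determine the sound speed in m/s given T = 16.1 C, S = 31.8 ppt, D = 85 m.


c = 1449.2 + 4.6*16.1 - 0.055*16.1^2 + 0.00029*16.1^3 + (1.34 - 0.01*16.1)*(31.8 - 35) + 0.016*85 = 1507.8

1507.8 m/s


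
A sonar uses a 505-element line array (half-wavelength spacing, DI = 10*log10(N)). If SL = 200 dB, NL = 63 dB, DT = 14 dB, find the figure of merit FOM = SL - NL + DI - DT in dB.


Step 1: DI = 10*log10(505) = 27.03 dB
Step 2: FOM = SL - NL + DI - DT = 200 - 63 + 27.03 - 14 = 150.03

150.03 dB


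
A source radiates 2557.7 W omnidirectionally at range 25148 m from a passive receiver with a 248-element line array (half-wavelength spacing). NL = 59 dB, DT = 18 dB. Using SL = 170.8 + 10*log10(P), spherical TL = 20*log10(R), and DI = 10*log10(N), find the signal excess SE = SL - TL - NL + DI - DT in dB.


Step 1: SL = 170.8 + 10*log10(2557.7) = 204.88 dB
Step 2: TL = 20*log10(25148) = 88.01 dB
Step 3: DI = 10*log10(248) = 23.94 dB
Step 4: SE = SL - TL - NL + DI - DT = 204.88 - 88.01 - 59 + 23.94 - 18 = 63.81

63.81 dB


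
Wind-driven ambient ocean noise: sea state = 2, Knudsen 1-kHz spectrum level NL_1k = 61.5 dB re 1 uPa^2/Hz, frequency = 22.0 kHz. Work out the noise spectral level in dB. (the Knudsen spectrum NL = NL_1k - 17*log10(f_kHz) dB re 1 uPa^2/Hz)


38.68 dB


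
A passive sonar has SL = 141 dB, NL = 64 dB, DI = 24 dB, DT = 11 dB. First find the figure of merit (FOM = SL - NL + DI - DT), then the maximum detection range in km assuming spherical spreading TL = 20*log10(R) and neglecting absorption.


Step 1: FOM = SL - NL + DI - DT = 141 - 64 + 24 - 11 = 90 dB
Step 2: at max range FOM = TL = 20*log10(R), so R = 10^(90/20) = 31622.78 m = 31.62 km

31.62 km


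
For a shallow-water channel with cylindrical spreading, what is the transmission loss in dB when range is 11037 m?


TL = 10*log10(11037) = 40.43

40.43 dB


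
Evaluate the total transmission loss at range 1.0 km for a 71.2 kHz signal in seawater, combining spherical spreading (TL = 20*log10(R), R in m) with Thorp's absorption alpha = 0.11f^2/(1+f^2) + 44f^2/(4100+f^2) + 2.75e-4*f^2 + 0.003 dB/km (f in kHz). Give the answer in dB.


Step 1 (Thorp): alpha = 0.11*5069.44/(1+5069.44) + 44*5069.44/(4100+5069.44) + 2.75e-4*5069.44 + 0.003 = 25.833 dB/km
Step 2: TL_spread = 20*log10(1000) = 60.0 dB
Step 3: TL_abs = alpha*R = 25.833 * 1.0 = 25.83 dB
Step 4: TL_total = 60.0 + 25.83 = 85.83

85.83 dB


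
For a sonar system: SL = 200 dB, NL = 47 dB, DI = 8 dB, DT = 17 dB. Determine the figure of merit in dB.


FOM = SL - NL + DI - DT = 200 - 47 + 8 - 17 = 144

144 dB


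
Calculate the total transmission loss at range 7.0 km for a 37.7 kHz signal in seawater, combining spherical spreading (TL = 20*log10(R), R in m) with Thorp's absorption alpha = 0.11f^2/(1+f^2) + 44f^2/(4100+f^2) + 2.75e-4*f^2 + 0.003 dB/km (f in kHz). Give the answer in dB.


159.71 dB


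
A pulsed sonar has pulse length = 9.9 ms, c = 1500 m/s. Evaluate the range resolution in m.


dR = c*tau/2 = 1500 * 9.9e-3 / 2 = 7.425

7.425 m


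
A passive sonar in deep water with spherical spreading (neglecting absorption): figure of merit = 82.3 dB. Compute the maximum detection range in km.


At max range FOM = TL, so 20*log10(R) = 82.3
R = 10^(82.3/20) = 13031.67 m = 13.03 km

13.03 km


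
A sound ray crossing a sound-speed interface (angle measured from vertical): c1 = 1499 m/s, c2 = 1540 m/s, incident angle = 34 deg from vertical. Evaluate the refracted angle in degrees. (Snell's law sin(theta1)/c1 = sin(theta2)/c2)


35.06 deg


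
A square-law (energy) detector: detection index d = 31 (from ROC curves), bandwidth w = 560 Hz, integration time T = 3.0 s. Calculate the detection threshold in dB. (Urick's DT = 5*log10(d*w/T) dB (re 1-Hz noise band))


18.81 dB


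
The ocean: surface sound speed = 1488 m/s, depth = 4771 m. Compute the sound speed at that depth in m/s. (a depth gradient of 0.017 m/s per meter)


c = 1488 + 0.017 * 4771 = 1569.107

1569.107 m/s


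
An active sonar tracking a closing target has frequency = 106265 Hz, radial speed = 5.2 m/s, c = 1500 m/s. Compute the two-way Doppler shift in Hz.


fd = 2*f*v/c = 2 * 106265 * 5.2 / 1500 = 736.77

736.77 Hz


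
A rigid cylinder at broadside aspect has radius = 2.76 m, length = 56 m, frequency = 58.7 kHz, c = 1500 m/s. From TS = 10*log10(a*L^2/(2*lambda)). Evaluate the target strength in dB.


52.29 dB


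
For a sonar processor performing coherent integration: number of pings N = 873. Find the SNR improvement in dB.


Gain = 10*log10(873) = 29.41

29.41 dB


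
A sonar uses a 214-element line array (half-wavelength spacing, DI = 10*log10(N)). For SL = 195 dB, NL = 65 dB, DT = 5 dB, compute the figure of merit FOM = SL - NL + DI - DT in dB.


Step 1: DI = 10*log10(214) = 23.3 dB
Step 2: FOM = SL - NL + DI - DT = 195 - 65 + 23.3 - 5 = 148.3

148.3 dB


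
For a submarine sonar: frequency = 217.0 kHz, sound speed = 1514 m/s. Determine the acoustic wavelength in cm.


0.7 cm


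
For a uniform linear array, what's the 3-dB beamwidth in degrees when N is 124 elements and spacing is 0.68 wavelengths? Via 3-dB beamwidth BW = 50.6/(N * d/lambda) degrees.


BW = 50.6 / (124 * 0.68) = 50.6 / 84.32 = 0.6

0.6 deg


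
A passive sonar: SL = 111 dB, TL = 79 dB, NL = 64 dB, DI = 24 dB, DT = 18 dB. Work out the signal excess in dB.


-26 dB


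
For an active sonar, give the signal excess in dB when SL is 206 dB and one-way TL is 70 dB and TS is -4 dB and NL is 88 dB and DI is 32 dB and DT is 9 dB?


SE = SL - 2*TL + TS - NL + DI - DT = 206 - 2*70 + (-4) - 88 + 32 - 9 = -3

-3 dB


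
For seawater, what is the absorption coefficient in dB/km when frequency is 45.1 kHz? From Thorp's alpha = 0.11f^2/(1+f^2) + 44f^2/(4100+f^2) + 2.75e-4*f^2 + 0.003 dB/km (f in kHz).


15.262 dB/km


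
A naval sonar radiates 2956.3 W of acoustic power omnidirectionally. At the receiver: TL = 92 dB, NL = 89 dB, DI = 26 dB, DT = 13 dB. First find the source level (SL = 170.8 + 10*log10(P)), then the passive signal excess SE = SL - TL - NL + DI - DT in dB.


Step 1: SL = 170.8 + 10*log10(2956.3) = 205.51 dB
Step 2: SE = SL - TL - NL + DI - DT = 205.51 - 92 - 89 + 26 - 13 = 37.51

37.51 dB


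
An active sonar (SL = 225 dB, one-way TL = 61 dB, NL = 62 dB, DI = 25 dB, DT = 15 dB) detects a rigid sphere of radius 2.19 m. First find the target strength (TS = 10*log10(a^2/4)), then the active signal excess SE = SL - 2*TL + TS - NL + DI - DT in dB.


Step 1: TS = 10*log10(2.19^2/4) = 0.79 dB
Step 2: SE = SL - 2*TL + TS - NL + DI - DT = 225 - 2*61 + (0.79) - 62 + 25 - 15 = 51.79

51.79 dB


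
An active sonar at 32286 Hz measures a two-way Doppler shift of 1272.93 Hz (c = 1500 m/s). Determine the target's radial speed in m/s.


From fd = 2*f*v/c, v = c*fd/(2*f) = 1500 * 1272.93 / (2*32286) = 29.57

29.57 m/s


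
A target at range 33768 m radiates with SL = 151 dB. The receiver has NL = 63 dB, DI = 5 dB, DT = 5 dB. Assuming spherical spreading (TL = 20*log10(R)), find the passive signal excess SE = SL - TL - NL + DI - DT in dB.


Step 1: TL = 20*log10(33768) = 90.57 dB
Step 2: SE = 151 - 90.57 - 63 + 5 - 5 = -2.57

-2.57 dB


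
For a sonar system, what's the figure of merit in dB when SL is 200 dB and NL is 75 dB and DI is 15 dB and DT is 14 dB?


FOM = SL - NL + DI - DT = 200 - 75 + 15 - 14 = 126

126 dB


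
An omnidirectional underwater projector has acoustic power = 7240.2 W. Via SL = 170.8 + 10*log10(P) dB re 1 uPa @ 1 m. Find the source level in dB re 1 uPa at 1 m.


209.4 dB


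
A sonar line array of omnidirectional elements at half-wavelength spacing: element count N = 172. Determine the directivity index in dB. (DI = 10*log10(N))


22.36 dB


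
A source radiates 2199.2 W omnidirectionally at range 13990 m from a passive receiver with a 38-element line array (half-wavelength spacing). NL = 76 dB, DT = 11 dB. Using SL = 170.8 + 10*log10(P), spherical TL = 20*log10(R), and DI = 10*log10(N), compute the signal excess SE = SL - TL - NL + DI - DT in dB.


Step 1: SL = 170.8 + 10*log10(2199.2) = 204.22 dB
Step 2: TL = 20*log10(13990) = 82.92 dB
Step 3: DI = 10*log10(38) = 15.8 dB
Step 4: SE = SL - TL - NL + DI - DT = 204.22 - 82.92 - 76 + 15.8 - 11 = 50.1

50.1 dB


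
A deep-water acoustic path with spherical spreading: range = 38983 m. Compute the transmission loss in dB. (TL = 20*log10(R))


TL = 20*log10(38983) = 91.82

91.82 dB


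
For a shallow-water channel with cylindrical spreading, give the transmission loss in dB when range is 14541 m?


TL = 10*log10(14541) = 41.63

41.63 dB


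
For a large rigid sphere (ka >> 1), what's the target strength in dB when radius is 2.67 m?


2.51 dB


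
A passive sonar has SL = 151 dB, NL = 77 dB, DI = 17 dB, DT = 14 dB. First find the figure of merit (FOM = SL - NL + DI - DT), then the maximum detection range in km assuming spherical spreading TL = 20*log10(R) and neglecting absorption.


Step 1: FOM = SL - NL + DI - DT = 151 - 77 + 17 - 14 = 77 dB
Step 2: at max range FOM = TL = 20*log10(R), so R = 10^(77/20) = 7079.46 m = 7.08 km

7.08 km


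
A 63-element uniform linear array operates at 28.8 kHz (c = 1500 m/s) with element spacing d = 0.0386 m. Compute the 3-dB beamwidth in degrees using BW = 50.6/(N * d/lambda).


Step 1: lambda = 1500/28800 = 0.05208 m
Step 2: d/lambda = 0.0386/0.05208 = 0.7412
Step 3: BW = 50.6/(N * d/lambda) = 50.6/(63 * 0.7412) = 1.08

1.08 deg


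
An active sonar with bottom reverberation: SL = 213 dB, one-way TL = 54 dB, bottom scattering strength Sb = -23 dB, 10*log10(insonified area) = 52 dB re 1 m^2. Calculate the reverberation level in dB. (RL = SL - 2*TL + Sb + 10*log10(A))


RL = SL - 2*TL + Sb + 10*log10(A) = 213 - 2*54 + (-23) + 52 = 134

134 dB


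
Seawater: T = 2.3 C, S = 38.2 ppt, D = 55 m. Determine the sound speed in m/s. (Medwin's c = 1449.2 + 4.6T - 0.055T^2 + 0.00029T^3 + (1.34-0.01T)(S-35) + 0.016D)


c = 1449.2 + 4.6*2.3 - 0.055*2.3^2 + 0.00029*2.3^3 + (1.34 - 0.01*2.3)*(38.2 - 35) + 0.016*55 = 1464.59

1464.59 m/s


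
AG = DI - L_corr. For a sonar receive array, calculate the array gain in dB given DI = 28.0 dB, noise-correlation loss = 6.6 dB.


AG = DI - L_corr = 28.0 - 6.6 = 21.4

21.4 dB


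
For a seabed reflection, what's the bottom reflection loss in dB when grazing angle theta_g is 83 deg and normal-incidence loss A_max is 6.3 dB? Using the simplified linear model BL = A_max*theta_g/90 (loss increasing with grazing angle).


BL = A_max * theta_g / 90 = 6.3 * 83 / 90 = 5.81

5.81 dB


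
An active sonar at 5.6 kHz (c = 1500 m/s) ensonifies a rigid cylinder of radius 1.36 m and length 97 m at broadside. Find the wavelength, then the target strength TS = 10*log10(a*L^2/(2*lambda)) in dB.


Step 1: lambda = c/f = 1500/5600 = 0.26786 m
Step 2: TS = 10*log10(a*L^2/(2*lambda)) = 10*log10(1.36*97^2/(2*0.26786)) = 43.78

43.78 dB


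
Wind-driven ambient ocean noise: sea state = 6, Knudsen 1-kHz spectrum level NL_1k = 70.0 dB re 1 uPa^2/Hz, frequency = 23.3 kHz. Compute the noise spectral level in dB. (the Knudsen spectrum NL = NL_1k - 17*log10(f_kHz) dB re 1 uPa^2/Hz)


46.75 dB


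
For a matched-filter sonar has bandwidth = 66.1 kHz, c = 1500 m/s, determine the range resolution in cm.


dR = c/(2*BW) = 1500 / (2 * 66.1e3) = 0.0113 m = 1.13 cm

1.13 cm


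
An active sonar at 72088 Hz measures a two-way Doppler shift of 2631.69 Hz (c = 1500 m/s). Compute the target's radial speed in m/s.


From fd = 2*f*v/c, v = c*fd/(2*f) = 1500 * 2631.69 / (2*72088) = 27.38

27.38 m/s


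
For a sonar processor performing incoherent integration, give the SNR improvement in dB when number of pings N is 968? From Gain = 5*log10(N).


Gain = 5*log10(968) = 14.93

14.93 dB


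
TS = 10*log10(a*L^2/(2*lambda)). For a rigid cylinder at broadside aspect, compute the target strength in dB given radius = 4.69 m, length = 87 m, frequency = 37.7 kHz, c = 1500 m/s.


lambda = 1500/37700 = 0.03979 m
TS = 10*log10(4.69*87^2/(2*0.03979)) = 56.49

56.49 dB


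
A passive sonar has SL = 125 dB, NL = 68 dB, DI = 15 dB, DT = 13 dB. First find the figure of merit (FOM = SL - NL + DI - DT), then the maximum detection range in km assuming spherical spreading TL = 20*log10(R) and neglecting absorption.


Step 1: FOM = SL - NL + DI - DT = 125 - 68 + 15 - 13 = 59 dB
Step 2: at max range FOM = TL = 20*log10(R), so R = 10^(59/20) = 891.25 m = 0.89 km

0.89 km


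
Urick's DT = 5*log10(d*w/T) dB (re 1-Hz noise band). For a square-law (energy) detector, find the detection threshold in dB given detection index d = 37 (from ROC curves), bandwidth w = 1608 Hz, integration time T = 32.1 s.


DT = 5*log10(d*w/T) = 5*log10(37 * 1608 / 32.1) = 5*log10(1853.46) = 16.34

16.34 dB


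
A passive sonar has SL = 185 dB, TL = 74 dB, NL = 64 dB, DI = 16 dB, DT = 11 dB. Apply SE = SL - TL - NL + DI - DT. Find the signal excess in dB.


SE = SL - TL - NL + DI - DT = 185 - 74 - 64 + 16 - 11 = 52

52 dB


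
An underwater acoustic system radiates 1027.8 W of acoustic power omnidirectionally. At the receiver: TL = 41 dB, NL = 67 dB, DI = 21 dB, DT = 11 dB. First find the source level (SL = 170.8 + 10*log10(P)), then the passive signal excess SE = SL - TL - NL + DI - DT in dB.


Step 1: SL = 170.8 + 10*log10(1027.8) = 200.92 dB
Step 2: SE = SL - TL - NL + DI - DT = 200.92 - 41 - 67 + 21 - 11 = 102.92

102.92 dB


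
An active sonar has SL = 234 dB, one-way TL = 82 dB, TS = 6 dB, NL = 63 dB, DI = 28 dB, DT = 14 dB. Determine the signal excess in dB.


SE = SL - 2*TL + TS - NL + DI - DT = 234 - 2*82 + (6) - 63 + 28 - 14 = 27

27 dB


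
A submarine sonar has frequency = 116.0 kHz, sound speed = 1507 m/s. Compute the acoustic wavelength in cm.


1.3 cm


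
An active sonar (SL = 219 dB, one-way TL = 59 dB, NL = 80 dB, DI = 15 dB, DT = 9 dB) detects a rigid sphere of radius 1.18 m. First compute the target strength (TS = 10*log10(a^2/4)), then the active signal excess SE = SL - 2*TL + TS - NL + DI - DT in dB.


Step 1: TS = 10*log10(1.18^2/4) = -4.58 dB
Step 2: SE = SL - 2*TL + TS - NL + DI - DT = 219 - 2*59 + (-4.58) - 80 + 15 - 9 = 22.42

22.42 dB


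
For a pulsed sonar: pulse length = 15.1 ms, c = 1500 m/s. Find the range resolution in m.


11.325 m


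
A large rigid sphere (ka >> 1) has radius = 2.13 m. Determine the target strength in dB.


TS = 10*log10(2.13^2 / 4) = 10*log10(1.134225) = 0.55

0.55 dB


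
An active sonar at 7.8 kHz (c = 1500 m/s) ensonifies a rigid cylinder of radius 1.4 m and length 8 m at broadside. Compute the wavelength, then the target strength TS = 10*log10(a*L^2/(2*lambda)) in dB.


Step 1: lambda = c/f = 1500/7800 = 0.19231 m
Step 2: TS = 10*log10(a*L^2/(2*lambda)) = 10*log10(1.4*8^2/(2*0.19231)) = 23.67

23.67 dB


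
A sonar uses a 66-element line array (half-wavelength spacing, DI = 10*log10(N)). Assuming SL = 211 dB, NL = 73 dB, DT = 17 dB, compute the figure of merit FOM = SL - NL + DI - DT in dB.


Step 1: DI = 10*log10(66) = 18.2 dB
Step 2: FOM = SL - NL + DI - DT = 211 - 73 + 18.2 - 17 = 139.2

139.2 dB


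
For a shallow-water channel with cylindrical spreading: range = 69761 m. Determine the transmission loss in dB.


TL = 10*log10(69761) = 48.44

48.44 dB


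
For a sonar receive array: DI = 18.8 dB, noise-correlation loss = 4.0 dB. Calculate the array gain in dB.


AG = DI - L_corr = 18.8 - 4.0 = 14.8

14.8 dB


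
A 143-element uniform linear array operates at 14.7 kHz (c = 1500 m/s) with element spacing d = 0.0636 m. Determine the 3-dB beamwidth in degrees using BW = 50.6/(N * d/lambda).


Step 1: lambda = 1500/14700 = 0.10204 m
Step 2: d/lambda = 0.0636/0.10204 = 0.6233
Step 3: BW = 50.6/(N * d/lambda) = 50.6/(143 * 0.6233) = 0.57

0.57 deg


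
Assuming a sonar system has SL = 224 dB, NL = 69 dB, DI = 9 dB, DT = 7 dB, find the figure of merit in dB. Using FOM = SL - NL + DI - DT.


FOM = SL - NL + DI - DT = 224 - 69 + 9 - 7 = 157

157 dB


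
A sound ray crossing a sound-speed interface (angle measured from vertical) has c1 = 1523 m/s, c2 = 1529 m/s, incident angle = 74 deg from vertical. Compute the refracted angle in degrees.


sin(theta2) = (c2/c1)*sin(theta1) = (1529/1523)*sin(74 deg) = 0.96505
theta2 = arcsin(0.96505) = 74.81

74.81 deg


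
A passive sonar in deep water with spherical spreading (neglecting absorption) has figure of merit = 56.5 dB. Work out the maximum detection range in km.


0.67 km


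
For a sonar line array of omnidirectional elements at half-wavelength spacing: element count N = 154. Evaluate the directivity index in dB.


DI = 10*log10(154) = 21.88

21.88 dB


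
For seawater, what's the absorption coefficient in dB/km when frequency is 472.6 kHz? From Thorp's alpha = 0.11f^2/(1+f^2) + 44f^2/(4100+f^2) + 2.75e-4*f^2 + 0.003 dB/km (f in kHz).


104.741 dB/km


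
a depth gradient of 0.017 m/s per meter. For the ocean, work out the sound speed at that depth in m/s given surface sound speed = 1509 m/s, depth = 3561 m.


c = 1509 + 0.017 * 3561 = 1569.537

1569.537 m/s


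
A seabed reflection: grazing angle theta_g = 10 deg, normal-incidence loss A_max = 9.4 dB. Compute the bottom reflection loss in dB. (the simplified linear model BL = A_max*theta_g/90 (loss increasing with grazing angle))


BL = A_max * theta_g / 90 = 9.4 * 10 / 90 = 1.04

1.04 dB


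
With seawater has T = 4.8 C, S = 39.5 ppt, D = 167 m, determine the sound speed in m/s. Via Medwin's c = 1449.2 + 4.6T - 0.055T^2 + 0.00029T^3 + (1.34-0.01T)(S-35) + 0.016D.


c = 1449.2 + 4.6*4.8 - 0.055*4.8^2 + 0.00029*4.8^3 + (1.34 - 0.01*4.8)*(39.5 - 35) + 0.016*167 = 1478.53

1478.53 m/s


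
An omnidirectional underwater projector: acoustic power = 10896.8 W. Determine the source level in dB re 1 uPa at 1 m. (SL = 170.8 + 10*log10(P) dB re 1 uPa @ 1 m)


SL = 170.8 + 10*log10(10896.8) = 170.8 + 40.37 = 211.17

211.17 dB


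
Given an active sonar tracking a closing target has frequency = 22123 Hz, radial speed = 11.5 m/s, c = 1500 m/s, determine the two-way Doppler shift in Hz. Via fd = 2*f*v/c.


fd = 2*f*v/c = 2 * 22123 * 11.5 / 1500 = 339.22

339.22 Hz


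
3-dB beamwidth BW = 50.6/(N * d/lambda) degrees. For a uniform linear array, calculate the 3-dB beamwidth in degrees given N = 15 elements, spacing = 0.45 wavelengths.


7.5 deg


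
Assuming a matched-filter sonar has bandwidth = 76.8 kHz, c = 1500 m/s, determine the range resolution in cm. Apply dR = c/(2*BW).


dR = c/(2*BW) = 1500 / (2 * 76.8e3) = 0.0098 m = 0.98 cm

0.98 cm


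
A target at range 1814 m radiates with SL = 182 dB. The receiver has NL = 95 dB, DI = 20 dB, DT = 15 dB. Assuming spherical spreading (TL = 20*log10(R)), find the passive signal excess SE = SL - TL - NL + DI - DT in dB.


Step 1: TL = 20*log10(1814) = 65.17 dB
Step 2: SE = 182 - 65.17 - 95 + 20 - 15 = 26.83

26.83 dB


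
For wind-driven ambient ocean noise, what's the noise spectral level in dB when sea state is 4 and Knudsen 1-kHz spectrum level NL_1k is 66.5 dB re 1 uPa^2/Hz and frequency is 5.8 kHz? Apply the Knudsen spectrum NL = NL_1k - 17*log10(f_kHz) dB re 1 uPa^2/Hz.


NL = NL_1k - 17*log10(f_kHz) = 66.5 - 17*log10(5.8) = 66.5 - (12.98) = 53.52

53.52 dB


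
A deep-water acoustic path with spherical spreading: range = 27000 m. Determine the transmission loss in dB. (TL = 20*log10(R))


TL = 20*log10(27000) = 88.63

88.63 dB


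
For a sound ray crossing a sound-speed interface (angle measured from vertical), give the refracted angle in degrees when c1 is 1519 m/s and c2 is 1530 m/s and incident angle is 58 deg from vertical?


sin(theta2) = (c2/c1)*sin(theta1) = (1530/1519)*sin(58 deg) = 0.85419
theta2 = arcsin(0.85419) = 58.67

58.67 deg


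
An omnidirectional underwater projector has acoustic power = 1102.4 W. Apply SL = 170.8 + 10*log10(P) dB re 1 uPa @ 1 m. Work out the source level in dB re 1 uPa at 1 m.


SL = 170.8 + 10*log10(1102.4) = 170.8 + 30.42 = 201.22

201.22 dB


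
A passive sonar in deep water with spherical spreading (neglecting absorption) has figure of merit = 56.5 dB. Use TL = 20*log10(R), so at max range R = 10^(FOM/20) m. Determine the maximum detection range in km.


0.67 km


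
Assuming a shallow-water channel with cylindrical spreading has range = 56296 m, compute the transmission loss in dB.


47.5 dB
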